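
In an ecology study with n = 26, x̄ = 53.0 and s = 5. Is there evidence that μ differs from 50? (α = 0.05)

t = (x̄ - μ₀)/(s/√n) = (53.0 - 50)/(5/√26) = 3.059. df = 25, critical t = ±2.06. Reject H₀.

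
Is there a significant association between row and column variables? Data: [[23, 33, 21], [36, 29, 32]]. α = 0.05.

χ² = 3.148. df = 2, critical = 5.991. Fail to reject H₀. No evidence of dependence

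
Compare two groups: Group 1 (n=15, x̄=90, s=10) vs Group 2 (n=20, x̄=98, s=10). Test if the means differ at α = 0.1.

Pooled sp = 10.0. t = -2.342, df = 33. Critical t = ±1.692. Reject H₀.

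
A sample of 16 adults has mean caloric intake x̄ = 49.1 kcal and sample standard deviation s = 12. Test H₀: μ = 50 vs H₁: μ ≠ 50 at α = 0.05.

t = (x̄ - μ₀)/(s/√n) = (49.1 - 50)/(12/√16) = -0.3. df = 15, critical t = ±2.131. Fail to reject H₀.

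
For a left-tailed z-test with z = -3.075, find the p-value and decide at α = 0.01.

p = P(Z < -3.075) = Φ(-3.075) ≈ 0.0011. Since p < 0.01, reject H₀ (significant) at α = 0.01.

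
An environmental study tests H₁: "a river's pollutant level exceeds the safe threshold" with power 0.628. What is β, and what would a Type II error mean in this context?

β = 1 - power = 1 - 0.628 = 0.372. A Type II error is failing to reject H₀ when H₀ is false (false negative) — here, failing to conclude that a river's pollutant level exceeds the safe threshold when in fact it is true. Consequence: allowing unsafe pollution to continue.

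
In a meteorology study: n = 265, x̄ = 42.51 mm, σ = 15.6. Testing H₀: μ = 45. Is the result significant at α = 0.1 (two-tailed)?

z = (42.51 - 45)/(15.6/√265) = -2.598. Since |z| > 1.645, significant at α = 0.1.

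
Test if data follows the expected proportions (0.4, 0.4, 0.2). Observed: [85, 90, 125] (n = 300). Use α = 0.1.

Expected: [120.0, 120.0, 60.0]. χ² = 88.125. df = 2, critical = 4.605. Reject H₀.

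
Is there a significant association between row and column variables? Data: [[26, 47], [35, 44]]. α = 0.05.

χ² = 1.192. df = 1, critical = 3.841. Fail to reject H₀. No evidence of dependence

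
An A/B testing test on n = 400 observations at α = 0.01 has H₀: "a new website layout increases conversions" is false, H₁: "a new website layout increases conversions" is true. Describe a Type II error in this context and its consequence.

Type II error: failing to reject H₀ when it is false — concluding that a new website layout increases conversions is not supported when in fact it is. Consequence: discarding a layout that would have improved conversions — lost revenue.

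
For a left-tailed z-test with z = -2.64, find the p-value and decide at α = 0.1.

p = P(Z < -2.64) = Φ(-2.64) ≈ 0.0041. Since p < 0.1, reject H₀ (significant) at α = 0.1.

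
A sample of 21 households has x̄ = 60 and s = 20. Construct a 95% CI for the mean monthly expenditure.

CI = x̄ ± t*(s/√n) = 60 ± 2.086(20/√21) = (50.9, 69.1)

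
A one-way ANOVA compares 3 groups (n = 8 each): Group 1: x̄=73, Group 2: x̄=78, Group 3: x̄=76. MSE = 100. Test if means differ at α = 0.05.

Grand mean = 75.67. SS_between = 101.33, MS_between = 50.67. F = 0.507, F_crit ≈ 3.467. Fail to reject H₀.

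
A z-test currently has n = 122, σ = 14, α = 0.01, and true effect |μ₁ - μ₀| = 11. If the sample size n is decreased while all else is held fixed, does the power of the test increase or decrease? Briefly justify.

Power decreases: a smaller n inflates the standard error σ/√n, pulling the sampling distribution under H₁ back toward the critical value.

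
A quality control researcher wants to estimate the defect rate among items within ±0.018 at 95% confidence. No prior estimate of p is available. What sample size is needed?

Conservative approach: use p = 0.5 (maximizes p(1-p) = 0.25). n = z²(0.25)/E² = 1.96²×0.25/0.018² = 2964.2 → n = 2965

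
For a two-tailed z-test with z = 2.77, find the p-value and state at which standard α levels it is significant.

p = 2·P(Z > |2.77|) = 2·(1 - Φ(2.77)) ≈ 0.0056. Significant at α = 0.1; Significant at α = 0.05; Significant at α = 0.01.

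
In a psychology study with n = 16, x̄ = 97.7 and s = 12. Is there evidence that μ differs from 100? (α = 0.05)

t = (x̄ - μ₀)/(s/√n) = (97.7 - 100)/(12/√16) = -0.767. df = 15, critical t = ±2.131. Fail to reject H₀.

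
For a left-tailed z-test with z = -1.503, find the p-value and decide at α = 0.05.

p = P(Z < -1.503) = Φ(-1.503) ≈ 0.0664. Since p ≥ 0.05, fail to reject H₀ (not significant) at α = 0.05.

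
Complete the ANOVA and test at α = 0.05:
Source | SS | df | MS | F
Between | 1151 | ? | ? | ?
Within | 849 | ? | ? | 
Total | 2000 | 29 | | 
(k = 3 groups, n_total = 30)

df_between = 2, df_within = 27. MS_between = 575.5, MS_within = 31.44. F = 18.302, F_crit ≈ 3.354. Reject H₀.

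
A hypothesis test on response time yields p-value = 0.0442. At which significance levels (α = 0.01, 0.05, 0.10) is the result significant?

p = 0.0442. Significant at: α = 0.05, 0.1.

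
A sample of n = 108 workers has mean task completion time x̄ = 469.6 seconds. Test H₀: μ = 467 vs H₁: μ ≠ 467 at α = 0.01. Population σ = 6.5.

z = (x̄ - μ₀)/(σ/√n) = (469.6 - 467)/(6.5/√108) = 4.157. Critical value: ±2.576. Since |4.157| > 2.576, Reject H₀.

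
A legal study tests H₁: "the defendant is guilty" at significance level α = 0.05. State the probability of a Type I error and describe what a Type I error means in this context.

P(Type I error) = α = 0.05. A Type I error is rejecting H₀ when H₀ is actually true (false positive) — here, concluding that the defendant is guilty when in fact this is not the case. Consequence: convicting an innocent person.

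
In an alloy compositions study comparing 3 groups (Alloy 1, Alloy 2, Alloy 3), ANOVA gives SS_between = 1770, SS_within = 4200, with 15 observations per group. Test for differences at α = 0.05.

df_between = 2, df_within = 42. F = MS_between/MS_within = 885.0/100.0 = 8.85. F_crit ≈ 3.22. Reject H₀. At least one mean differs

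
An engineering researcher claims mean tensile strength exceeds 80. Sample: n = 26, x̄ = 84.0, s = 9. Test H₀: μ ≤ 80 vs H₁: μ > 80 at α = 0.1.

t = (84.0 - 80)/(9/√26) = 2.266, df = 25. Critical t = 1.316. Reject H₀.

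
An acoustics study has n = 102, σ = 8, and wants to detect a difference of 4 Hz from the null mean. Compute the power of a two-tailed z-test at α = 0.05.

SE = σ/√n = 8/√102 = 0.792. Non-centrality λ = d/SE = 4/0.792 = 5.05. Power ≈ Φ(λ - z_{α/2}) = Φ(5.05 - 1.96) = Φ(3.09) = 0.999.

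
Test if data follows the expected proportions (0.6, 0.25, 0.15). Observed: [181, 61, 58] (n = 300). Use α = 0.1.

Expected: [180.0, 75.0, 45.0]. χ² = 6.374. df = 2, critical = 4.605. Reject H₀.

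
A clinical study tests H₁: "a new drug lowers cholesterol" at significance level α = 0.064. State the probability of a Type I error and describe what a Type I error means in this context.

P(Type I error) = α = 0.064. A Type I error is rejecting H₀ when H₀ is actually true (false positive) — here, concluding that a new drug lowers cholesterol when in fact this is not the case. Consequence: approving an ineffective drug — patients take a useless medication and may skip effective alternatives.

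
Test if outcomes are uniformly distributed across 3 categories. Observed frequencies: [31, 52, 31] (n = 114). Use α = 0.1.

Expected = 38 each. χ² = Σ(O-E)²/E = 7.737. df = 2, critical value = 4.605. Reject H₀.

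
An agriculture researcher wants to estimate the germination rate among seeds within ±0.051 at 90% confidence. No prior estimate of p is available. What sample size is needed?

Conservative approach: use p = 0.5 (maximizes p(1-p) = 0.25). n = z²(0.25)/E² = 1.645²×0.25/0.051² = 260.1 → n = 261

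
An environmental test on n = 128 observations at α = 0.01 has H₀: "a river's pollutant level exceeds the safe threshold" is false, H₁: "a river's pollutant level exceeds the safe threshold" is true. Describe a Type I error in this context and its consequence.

Type I error: rejecting H₀ when it is true — concluding that a river's pollutant level exceeds the safe threshold when in fact it is not. Consequence: shutting down a compliant factory unnecessarily.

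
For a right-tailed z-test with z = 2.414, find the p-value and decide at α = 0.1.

p = P(Z > 2.414) = 1 - Φ(2.414) ≈ 0.0079. Since p < 0.1, reject H₀ (significant) at α = 0.1.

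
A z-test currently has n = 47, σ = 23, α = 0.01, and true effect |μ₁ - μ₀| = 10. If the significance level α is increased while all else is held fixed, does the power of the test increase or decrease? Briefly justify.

Power increases: a larger α lowers the critical value, so more of the H₁ sampling distribution falls in the rejection region.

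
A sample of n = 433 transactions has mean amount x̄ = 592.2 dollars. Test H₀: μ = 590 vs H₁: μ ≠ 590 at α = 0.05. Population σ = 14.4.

z = (x̄ - μ₀)/(σ/√n) = (592.2 - 590)/(14.4/√433) = 3.179. Critical value: ±1.96. Since |3.179| > 1.96, Reject H₀.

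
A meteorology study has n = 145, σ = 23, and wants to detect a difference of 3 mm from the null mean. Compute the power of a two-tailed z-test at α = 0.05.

SE = σ/√n = 23/√145 = 1.91. Non-centrality λ = d/SE = 3/1.91 = 1.571. Power ≈ Φ(λ - z_{α/2}) = Φ(1.571 - 1.96) = Φ(-0.389) = 0.349.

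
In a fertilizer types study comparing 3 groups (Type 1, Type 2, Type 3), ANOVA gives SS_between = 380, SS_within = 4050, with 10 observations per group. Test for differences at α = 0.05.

df_between = 2, df_within = 27. F = MS_between/MS_within = 190.0/150.0 = 1.267. F_crit ≈ 3.354. Fail to reject H₀.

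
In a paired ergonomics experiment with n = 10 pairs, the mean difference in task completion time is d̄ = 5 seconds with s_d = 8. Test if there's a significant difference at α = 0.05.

t = d̄/(s_d/√n) = 5/(8/√10) = 1.976. df = 9, critical t = ±2.262. Fail to reject H₀.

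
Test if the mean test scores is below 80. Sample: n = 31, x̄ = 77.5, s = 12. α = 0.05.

t = (77.5 - 80)/(12/√31) = -1.16, df = 30. Critical t = -1.697. Fail to reject H₀.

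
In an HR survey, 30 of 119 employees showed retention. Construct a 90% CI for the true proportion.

p̂ = 0.252. CI = p̂ ± z*√(p̂(1-p̂)/n) = (0.187, 0.318)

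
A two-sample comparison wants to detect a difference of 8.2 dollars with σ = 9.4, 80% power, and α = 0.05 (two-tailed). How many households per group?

n per group = 2(z_α/2 + z_β)²σ²/d² = 2×(1.96 + 0.84)²×9.4²/8.2² = 20.6 → n = 21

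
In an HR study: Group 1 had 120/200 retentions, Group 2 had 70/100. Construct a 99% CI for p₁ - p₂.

p̂₁ = 0.6, p̂₂ = 0.7. Difference = -0.1. CI = (-0.248, 0.048)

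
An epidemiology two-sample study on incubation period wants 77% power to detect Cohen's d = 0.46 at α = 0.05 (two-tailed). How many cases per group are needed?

z_{α/2} = 1.96, z_β = Φ⁻¹(0.77) = 0.739. For small effect (d = 0.46): n per group = 2(z_{α/2} + z_β)²/d² = 2(1.96 + 0.739)²/0.46² = 68.9 → 69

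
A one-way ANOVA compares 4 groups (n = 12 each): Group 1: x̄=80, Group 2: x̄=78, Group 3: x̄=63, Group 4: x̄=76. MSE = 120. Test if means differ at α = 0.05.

Grand mean = 74.25. SS_between = 2121.0, MS_between = 707.0. F = 5.892, F_crit ≈ 2.816. Reject H₀.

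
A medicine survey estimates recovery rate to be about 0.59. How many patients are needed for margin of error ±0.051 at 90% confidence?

n = z²p(1-p)/E² = 1.645²×0.59×0.41/0.051² = 251.7 → n = 252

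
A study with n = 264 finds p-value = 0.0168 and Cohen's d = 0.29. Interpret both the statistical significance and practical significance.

Statistically significant (p = 0.0168 < 0.05). Cohen's d = 0.29 indicates a small effect size. Both statistical and practical significance should be considered.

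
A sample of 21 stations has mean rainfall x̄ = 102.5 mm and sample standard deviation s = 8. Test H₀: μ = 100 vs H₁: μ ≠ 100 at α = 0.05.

t = (x̄ - μ₀)/(s/√n) = (102.5 - 100)/(8/√21) = 1.432. df = 20, critical t = ±2.086. Fail to reject H₀.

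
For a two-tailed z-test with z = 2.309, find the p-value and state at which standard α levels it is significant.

p = 2·P(Z > |2.309|) = 2·(1 - Φ(2.309)) ≈ 0.0209. Significant at α = 0.1; Significant at α = 0.05.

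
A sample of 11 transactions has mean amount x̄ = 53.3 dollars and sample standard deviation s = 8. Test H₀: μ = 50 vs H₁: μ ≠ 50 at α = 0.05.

t = (x̄ - μ₀)/(s/√n) = (53.3 - 50)/(8/√11) = 1.368. df = 10, critical t = ±2.228. Fail to reject H₀.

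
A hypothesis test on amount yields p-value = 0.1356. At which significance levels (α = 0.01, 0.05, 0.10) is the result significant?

p = 0.1356. Not significant at any of the given levels.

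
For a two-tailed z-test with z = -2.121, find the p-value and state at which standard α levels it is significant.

p = 2·P(Z > |-2.121|) = 2·(1 - Φ(2.121)) ≈ 0.0339. Significant at α = 0.1; Significant at α = 0.05.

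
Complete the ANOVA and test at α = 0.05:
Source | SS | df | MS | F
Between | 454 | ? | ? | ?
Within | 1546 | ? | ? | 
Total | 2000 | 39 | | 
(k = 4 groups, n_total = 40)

df_between = 3, df_within = 36. MS_between = 151.33, MS_within = 42.94. F = 3.524, F_crit ≈ 2.866. Reject H₀.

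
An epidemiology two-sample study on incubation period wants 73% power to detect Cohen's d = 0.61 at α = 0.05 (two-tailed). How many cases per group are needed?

z_{α/2} = 1.96, z_β = Φ⁻¹(0.73) = 0.613. For medium effect (d = 0.61): n per group = 2(z_{α/2} + z_β)²/d² = 2(1.96 + 0.613)²/0.61² = 35.6 → 36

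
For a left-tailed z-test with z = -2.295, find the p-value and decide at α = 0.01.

p = P(Z < -2.295) = Φ(-2.295) ≈ 0.0109. Since p ≥ 0.01, fail to reject H₀ (not significant) at α = 0.01.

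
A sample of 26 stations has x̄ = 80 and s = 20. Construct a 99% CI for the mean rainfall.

CI = x̄ ± t*(s/√n) = 80 ± 2.787(20/√26) = (69.07, 90.93)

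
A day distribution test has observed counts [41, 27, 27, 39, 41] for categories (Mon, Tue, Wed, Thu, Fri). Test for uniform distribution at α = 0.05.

Expected = 35 each. χ² = Σ(O-E)²/E = 6.171. df = 4, critical value = 9.488. Fail to reject H₀.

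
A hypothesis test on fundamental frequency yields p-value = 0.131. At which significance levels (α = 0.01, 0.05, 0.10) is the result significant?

p = 0.131. Not significant at any of the given levels.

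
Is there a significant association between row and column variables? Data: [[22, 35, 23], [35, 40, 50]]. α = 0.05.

χ² = 3.579. df = 2, critical = 5.991. Fail to reject H₀. No evidence of dependence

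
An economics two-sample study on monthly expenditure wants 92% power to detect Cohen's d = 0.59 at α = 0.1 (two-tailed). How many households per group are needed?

z_{α/2} = 1.645, z_β = Φ⁻¹(0.92) = 1.405. For medium effect (d = 0.59): n per group = 2(z_{α/2} + z_β)²/d² = 2(1.645 + 1.405)²/0.59² = 53.4 → 54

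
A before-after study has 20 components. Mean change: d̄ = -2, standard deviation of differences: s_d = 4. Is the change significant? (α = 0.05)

t = d̄/(s_d/√n) = -2/(4/√20) = -2.236. df = 19, critical t = ±2.093. Reject H₀.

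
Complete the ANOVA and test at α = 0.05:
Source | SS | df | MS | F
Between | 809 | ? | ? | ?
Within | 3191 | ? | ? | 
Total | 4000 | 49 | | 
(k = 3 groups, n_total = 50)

df_between = 2, df_within = 47. MS_between = 404.5, MS_within = 67.89. F = 5.958, F_crit ≈ 3.195. Reject H₀.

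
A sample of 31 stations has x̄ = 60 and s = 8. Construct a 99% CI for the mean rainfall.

CI = x̄ ± t*(s/√n) = 60 ± 2.75(8/√31) = (56.05, 63.95)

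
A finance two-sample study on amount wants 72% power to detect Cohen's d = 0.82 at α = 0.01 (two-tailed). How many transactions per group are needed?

z_{α/2} = 2.576, z_β = Φ⁻¹(0.72) = 0.583. For large effect (d = 0.82): n per group = 2(z_{α/2} + z_β)²/d² = 2(2.576 + 0.583)²/0.82² = 29.7 → 30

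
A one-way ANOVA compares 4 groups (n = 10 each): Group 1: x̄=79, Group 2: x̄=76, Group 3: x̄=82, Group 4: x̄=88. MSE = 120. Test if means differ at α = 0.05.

Grand mean = 81.25. SS_between = 787.5, MS_between = 262.5. F = 2.188, F_crit ≈ 2.866. Fail to reject H₀.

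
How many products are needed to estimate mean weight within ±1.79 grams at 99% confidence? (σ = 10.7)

n = (z*σ/E)² = (2.576×10.7/1.79)² = 237.1 → n = 238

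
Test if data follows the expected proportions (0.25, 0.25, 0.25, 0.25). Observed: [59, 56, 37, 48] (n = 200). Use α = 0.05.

Expected: [50.0, 50.0, 50.0, 50.0]. χ² = 5.8. df = 3, critical = 7.815. Fail to reject H₀.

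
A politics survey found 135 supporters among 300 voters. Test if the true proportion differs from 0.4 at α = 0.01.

p̂ = 0.45, p₀ = 0.4. z = (p̂ - p₀)/√(p₀(1-p₀)/n) = 1.768. Critical: ±2.576. Fail to reject H₀.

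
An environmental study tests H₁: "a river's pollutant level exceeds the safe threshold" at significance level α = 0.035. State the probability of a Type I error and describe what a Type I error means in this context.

P(Type I error) = α = 0.035. A Type I error is rejecting H₀ when H₀ is actually true (false positive) — here, concluding that a river's pollutant level exceeds the safe threshold when in fact this is not the case. Consequence: shutting down a compliant factory unnecessarily.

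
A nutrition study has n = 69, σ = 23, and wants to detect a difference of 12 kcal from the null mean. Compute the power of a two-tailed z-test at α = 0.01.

SE = σ/√n = 23/√69 = 2.769. Non-centrality λ = d/SE = 12/2.769 = 4.334. Power ≈ Φ(λ - z_{α/2}) = Φ(4.334 - 2.576) = Φ(1.758) = 0.961.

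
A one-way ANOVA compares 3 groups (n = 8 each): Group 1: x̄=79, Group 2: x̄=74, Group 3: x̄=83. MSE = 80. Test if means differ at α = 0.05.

Grand mean = 78.67. SS_between = 325.33, MS_between = 162.67. F = 2.033, F_crit ≈ 3.467. Fail to reject H₀.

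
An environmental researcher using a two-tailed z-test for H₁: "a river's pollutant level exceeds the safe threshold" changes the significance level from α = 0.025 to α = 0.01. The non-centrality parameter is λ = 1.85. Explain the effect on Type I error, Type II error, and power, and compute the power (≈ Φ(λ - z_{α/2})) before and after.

Decreasing α from 0.025 to 0.01:
• Type I error rate decreases (α is the Type I rate by definition).
• Critical value moves from z_{α/2} = 2.241 to 2.576, so power = Φ(λ - z_{α/2}) goes from Φ(1.85 - 2.241) = 0.348 to Φ(1.85 - 2.576) = 0.234.
• Type II error rate β = 1 - power therefore increases (0.652 → 0.766).
Appropriate when false positives are costly — here, shutting down a compliant factory unnecessarily.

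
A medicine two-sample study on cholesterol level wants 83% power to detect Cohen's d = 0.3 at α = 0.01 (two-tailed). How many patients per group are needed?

z_{α/2} = 2.576, z_β = Φ⁻¹(0.83) = 0.954. For small effect (d = 0.3): n per group = 2(z_{α/2} + z_β)²/d² = 2(2.576 + 0.954)²/0.3² = 276.9 → 277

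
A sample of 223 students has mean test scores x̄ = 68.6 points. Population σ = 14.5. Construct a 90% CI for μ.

CI = x̄ ± z*(σ/√n) = 68.6 ± 1.645(14.5/√223) = 68.6 ± 1.6 = (67.0, 70.2)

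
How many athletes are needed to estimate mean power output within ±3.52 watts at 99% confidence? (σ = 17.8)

n = (z*σ/E)² = (2.576×17.8/3.52)² = 169.7 → n = 170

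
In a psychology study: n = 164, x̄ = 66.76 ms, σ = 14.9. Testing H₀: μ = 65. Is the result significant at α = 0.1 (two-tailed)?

z = (66.76 - 65)/(14.9/√164) = 1.513. Since |z| ≤ 1.645, not significant at α = 0.1.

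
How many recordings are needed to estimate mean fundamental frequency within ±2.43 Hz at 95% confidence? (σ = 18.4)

n = (z*σ/E)² = (1.96×18.4/2.43)² = 220.3 → n = 221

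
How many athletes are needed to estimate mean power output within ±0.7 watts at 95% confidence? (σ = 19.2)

n = (z*σ/E)² = (1.96×19.2/0.7)² = 2890.1 → n = 2891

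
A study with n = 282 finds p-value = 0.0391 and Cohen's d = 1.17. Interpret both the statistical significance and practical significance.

Statistically significant (p = 0.0391 < 0.05). Cohen's d = 1.17 indicates a large effect size. Both statistical and practical significance should be considered.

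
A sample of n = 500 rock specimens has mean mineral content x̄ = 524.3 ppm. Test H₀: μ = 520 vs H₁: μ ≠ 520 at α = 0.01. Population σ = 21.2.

z = (x̄ - μ₀)/(σ/√n) = (524.3 - 520)/(21.2/√500) = 4.535. Critical value: ±2.576. Since |4.535| > 2.576, Reject H₀.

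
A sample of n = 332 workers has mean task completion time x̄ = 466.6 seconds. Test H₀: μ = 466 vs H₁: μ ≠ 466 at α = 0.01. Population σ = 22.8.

z = (x̄ - μ₀)/(σ/√n) = (466.6 - 466)/(22.8/√332) = 0.479. Critical value: ±2.576. Since |0.479| ≤ 2.576, Fail to reject H₀.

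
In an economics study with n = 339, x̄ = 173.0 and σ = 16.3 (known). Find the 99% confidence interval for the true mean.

CI = x̄ ± z*(σ/√n) = 173.0 ± 2.576(16.3/√339) = 173.0 ± 2.28 = (170.72, 175.28)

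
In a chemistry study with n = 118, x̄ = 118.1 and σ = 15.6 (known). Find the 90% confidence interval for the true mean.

CI = x̄ ± z*(σ/√n) = 118.1 ± 1.645(15.6/√118) = 118.1 ± 2.36 = (115.74, 120.46)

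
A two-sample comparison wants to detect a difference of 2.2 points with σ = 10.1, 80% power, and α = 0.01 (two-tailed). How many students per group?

n per group = 2(z_α/2 + z_β)²σ²/d² = 2×(2.576 + 0.84)²×10.1²/2.2² = 491.9 → n = 492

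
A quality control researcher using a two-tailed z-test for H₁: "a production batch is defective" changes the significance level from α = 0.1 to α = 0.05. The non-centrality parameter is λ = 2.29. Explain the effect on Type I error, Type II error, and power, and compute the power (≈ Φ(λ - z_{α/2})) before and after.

Decreasing α from 0.1 to 0.05:
• Type I error rate decreases (α is the Type I rate by definition).
• Critical value moves from z_{α/2} = 1.645 to 1.96, so power = Φ(λ - z_{α/2}) goes from Φ(2.29 - 1.645) = 0.741 to Φ(2.29 - 1.96) = 0.629.
• Type II error rate β = 1 - power therefore increases (0.259 → 0.371).
Appropriate when false positives are costly — here, scrapping a good batch — wasted material and cost for no reason.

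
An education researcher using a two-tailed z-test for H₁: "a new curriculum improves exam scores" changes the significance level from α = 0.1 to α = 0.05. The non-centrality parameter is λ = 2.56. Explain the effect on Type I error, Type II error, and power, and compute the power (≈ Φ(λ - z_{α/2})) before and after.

Decreasing α from 0.1 to 0.05:
• Type I error rate decreases (α is the Type I rate by definition).
• Critical value moves from z_{α/2} = 1.645 to 1.96, so power = Φ(λ - z_{α/2}) goes from Φ(2.56 - 1.645) = 0.82 to Φ(2.56 - 1.96) = 0.726.
• Type II error rate β = 1 - power therefore increases (0.18 → 0.274).
Appropriate when false positives are costly — here, adopting a curriculum that gives no real benefit — disruption for nothing.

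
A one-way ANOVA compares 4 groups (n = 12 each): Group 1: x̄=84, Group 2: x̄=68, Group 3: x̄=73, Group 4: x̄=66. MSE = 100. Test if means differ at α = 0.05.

Grand mean = 72.75. SS_between = 2337.0, MS_between = 779.0. F = 7.79, F_crit ≈ 2.816. Reject H₀.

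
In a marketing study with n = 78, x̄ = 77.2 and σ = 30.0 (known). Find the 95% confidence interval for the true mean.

CI = x̄ ± z*(σ/√n) = 77.2 ± 1.96(30.0/√78) = 77.2 ± 6.66 = (70.54, 83.86)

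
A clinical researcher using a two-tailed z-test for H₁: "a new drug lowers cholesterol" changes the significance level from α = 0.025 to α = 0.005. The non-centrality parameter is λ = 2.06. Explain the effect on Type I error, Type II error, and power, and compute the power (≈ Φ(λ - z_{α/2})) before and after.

Decreasing α from 0.025 to 0.005:
• Type I error rate decreases (α is the Type I rate by definition).
• Critical value moves from z_{α/2} = 2.241 to 2.807, so power = Φ(λ - z_{α/2}) goes from Φ(2.06 - 2.241) = 0.428 to Φ(2.06 - 2.807) = 0.228.
• Type II error rate β = 1 - power therefore increases (0.572 → 0.772).
Appropriate when false positives are costly — here, approving an ineffective drug — patients take a useless medication and may skip effective alternatives.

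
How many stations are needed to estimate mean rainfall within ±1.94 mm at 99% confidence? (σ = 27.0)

n = (z*σ/E)² = (2.576×27.0/1.94)² = 1285.3 → n = 1286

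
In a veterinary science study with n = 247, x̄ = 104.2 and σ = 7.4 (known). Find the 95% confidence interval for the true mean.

CI = x̄ ± z*(σ/√n) = 104.2 ± 1.96(7.4/√247) = 104.2 ± 0.92 = (103.28, 105.12)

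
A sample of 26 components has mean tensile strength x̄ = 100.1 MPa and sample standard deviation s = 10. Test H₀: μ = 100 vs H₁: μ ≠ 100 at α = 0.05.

t = (x̄ - μ₀)/(s/√n) = (100.1 - 100)/(10/√26) = 0.051. df = 25, critical t = ±2.06. Fail to reject H₀.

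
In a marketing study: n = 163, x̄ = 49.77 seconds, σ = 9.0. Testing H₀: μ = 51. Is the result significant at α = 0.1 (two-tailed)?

z = (49.77 - 51)/(9.0/√163) = -1.745. Since |z| > 1.645, significant at α = 0.1.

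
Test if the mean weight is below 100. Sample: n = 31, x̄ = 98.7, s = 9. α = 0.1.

t = (98.7 - 100)/(9/√31) = -0.804, df = 30. Critical t = -1.31. Fail to reject H₀.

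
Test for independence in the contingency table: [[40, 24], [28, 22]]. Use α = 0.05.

χ² = 0.493. df = 1, critical = 3.841. Fail to reject H₀. No evidence of dependence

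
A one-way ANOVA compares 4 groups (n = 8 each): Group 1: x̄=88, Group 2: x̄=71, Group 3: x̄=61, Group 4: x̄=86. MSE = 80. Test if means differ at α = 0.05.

Grand mean = 76.5. SS_between = 3944.0, MS_between = 1314.67. F = 16.433, F_crit ≈ 2.947. Reject H₀.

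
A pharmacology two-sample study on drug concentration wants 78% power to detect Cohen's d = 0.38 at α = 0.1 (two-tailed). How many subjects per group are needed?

z_{α/2} = 1.645, z_β = Φ⁻¹(0.78) = 0.772. For small effect (d = 0.38): n per group = 2(z_{α/2} + z_β)²/d² = 2(1.645 + 0.772)²/0.38² = 80.9 → 81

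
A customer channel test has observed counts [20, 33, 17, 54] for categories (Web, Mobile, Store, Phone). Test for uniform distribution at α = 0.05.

Expected = 31 each. χ² = Σ(O-E)²/E = 27.419. df = 3, critical value = 7.815. Reject H₀.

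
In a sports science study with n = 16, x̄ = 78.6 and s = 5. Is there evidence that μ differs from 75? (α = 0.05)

t = (x̄ - μ₀)/(s/√n) = (78.6 - 75)/(5/√16) = 2.88. df = 15, critical t = ±2.131. Reject H₀.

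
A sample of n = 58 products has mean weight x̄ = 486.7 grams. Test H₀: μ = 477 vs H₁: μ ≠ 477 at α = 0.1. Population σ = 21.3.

z = (x̄ - μ₀)/(σ/√n) = (486.7 - 477)/(21.3/√58) = 3.468. Critical value: ±1.645. Since |3.468| > 1.645, Reject H₀.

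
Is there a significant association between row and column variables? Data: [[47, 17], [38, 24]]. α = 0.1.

χ² = 2.117. df = 1, critical = 2.706. Fail to reject H₀. No evidence of dependence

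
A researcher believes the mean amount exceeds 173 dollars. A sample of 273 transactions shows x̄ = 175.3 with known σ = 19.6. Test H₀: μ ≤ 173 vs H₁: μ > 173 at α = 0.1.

z = 1.939. Critical value: 1.28. Reject H₀.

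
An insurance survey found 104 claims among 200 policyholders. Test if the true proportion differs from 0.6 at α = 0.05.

p̂ = 0.52, p₀ = 0.6. z = (p̂ - p₀)/√(p₀(1-p₀)/n) = -2.309. Critical: ±1.96. Reject H₀.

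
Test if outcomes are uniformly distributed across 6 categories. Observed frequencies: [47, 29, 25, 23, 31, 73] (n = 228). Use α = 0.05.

Expected = 38 each. χ² = Σ(O-E)²/E = 48.158. df = 5, critical value = 11.07. Reject H₀.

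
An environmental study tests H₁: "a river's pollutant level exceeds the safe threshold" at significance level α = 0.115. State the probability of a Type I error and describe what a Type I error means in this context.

P(Type I error) = α = 0.115. A Type I error is rejecting H₀ when H₀ is actually true (false positive) — here, concluding that a river's pollutant level exceeds the safe threshold when in fact this is not the case. Consequence: shutting down a compliant factory unnecessarily.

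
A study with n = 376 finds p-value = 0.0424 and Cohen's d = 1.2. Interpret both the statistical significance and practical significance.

Statistically significant (p = 0.0424 < 0.05). Cohen's d = 1.2 indicates a large effect size. Both statistical and practical significance should be considered.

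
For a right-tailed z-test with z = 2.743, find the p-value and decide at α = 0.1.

p = P(Z > 2.743) = 1 - Φ(2.743) ≈ 0.003. Since p < 0.1, reject H₀ (significant) at α = 0.1.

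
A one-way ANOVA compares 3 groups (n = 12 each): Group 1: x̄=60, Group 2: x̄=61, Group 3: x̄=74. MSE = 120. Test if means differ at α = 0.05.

Grand mean = 65.0. SS_between = 1464.0, MS_between = 732.0. F = 6.1, F_crit ≈ 3.285. Reject H₀.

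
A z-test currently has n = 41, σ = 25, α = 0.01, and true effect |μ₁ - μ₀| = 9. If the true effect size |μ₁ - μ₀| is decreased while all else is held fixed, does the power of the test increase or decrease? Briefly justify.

Power decreases: a smaller true effect decreases the non-centrality λ = |μ₁ - μ₀|/(σ/√n).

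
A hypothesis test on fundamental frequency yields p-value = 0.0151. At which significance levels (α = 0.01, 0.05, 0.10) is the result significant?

p = 0.0151. Significant at: α = 0.05, 0.1.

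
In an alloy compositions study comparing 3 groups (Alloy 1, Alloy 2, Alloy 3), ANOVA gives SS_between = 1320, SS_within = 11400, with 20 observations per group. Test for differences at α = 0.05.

df_between = 2, df_within = 57. F = MS_between/MS_within = 660.0/200.0 = 3.3. F_crit ≈ 3.159. Reject H₀. At least one mean differs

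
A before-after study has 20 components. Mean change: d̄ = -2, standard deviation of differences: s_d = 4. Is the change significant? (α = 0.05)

t = d̄/(s_d/√n) = -2/(4/√20) = -2.236. df = 19, critical t = ±2.093. Reject H₀.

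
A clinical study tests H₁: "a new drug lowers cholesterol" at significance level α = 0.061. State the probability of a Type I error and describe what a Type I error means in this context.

P(Type I error) = α = 0.061. A Type I error is rejecting H₀ when H₀ is actually true (false positive) — here, concluding that a new drug lowers cholesterol when in fact this is not the case. Consequence: approving an ineffective drug — patients take a useless medication and may skip effective alternatives.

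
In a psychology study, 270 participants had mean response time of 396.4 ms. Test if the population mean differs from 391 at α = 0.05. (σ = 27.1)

z = (x̄ - μ₀)/(σ/√n) = (396.4 - 391)/(27.1/√270) = 3.274. Critical value: ±1.96. Since |3.274| > 1.96, Reject H₀.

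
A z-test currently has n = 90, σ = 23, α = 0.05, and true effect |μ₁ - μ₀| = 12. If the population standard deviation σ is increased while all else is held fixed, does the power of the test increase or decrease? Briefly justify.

Power decreases: a larger σ inflates the standard error σ/√n, pulling the sampling distribution under H₁ back toward the critical value.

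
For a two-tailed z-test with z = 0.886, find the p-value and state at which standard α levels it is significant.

p = 2·P(Z > |0.886|) = 2·(1 - Φ(0.886)) ≈ 0.3756. Not significant at any standard level.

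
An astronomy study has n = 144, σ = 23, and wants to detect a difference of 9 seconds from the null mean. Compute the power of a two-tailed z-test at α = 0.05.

SE = σ/√n = 23/√144 = 1.917. Non-centrality λ = d/SE = 9/1.917 = 4.696. Power ≈ Φ(λ - z_{α/2}) = Φ(4.696 - 1.96) = Φ(2.736) = 0.997.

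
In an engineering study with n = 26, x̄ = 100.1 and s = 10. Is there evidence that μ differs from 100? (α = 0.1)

t = (x̄ - μ₀)/(s/√n) = (100.1 - 100)/(10/√26) = 0.051. df = 25, critical t = ±1.708. Fail to reject H₀.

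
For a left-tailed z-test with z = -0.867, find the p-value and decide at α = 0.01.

p = P(Z < -0.867) = Φ(-0.867) ≈ 0.193. Since p ≥ 0.01, fail to reject H₀ (not significant) at α = 0.01.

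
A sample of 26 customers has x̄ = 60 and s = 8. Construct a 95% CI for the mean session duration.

CI = x̄ ± t*(s/√n) = 60 ± 2.06(8/√26) = (56.77, 63.23)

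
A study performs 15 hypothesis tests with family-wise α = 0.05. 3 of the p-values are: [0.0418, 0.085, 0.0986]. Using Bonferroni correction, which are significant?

Bonferroni α = 0.05/15 = 0.00333. None of the given p-values are significant.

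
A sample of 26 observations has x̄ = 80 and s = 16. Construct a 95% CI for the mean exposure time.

CI = x̄ ± t*(s/√n) = 80 ± 2.06(16/√26) = (73.54, 86.46)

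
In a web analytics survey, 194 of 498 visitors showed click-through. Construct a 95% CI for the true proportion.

p̂ = 0.39. CI = p̂ ± z*√(p̂(1-p̂)/n) = (0.347, 0.432)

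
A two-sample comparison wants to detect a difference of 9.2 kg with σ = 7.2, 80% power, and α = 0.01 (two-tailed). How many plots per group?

n per group = 2(z_α/2 + z_β)²σ²/d² = 2×(2.576 + 0.84)²×7.2²/9.2² = 14.3 → n = 15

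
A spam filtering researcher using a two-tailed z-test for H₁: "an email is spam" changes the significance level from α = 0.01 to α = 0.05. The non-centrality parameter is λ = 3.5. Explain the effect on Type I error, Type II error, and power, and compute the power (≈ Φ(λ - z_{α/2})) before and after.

Increasing α from 0.01 to 0.05:
• Type I error rate increases (α is the Type I rate by definition).
• Critical value moves from z_{α/2} = 2.576 to 1.96, so power = Φ(λ - z_{α/2}) goes from Φ(3.5 - 2.576) = 0.822 to Φ(3.5 - 1.96) = 0.938.
• Type II error rate β = 1 - power therefore decreases (0.178 → 0.062).
Appropriate when false negatives are costly — here, a spam email lands in the inbox.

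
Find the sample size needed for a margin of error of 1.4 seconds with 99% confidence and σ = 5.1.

n = (z*σ/E)² = (2.576×5.1/1.4)² = 88.1 → n = 89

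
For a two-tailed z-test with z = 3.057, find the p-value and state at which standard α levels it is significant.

p = 2·P(Z > |3.057|) = 2·(1 - Φ(3.057)) ≈ 0.0022. Significant at α = 0.1; Significant at α = 0.05; Significant at α = 0.01.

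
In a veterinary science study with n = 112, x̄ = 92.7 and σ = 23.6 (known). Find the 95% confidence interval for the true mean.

CI = x̄ ± z*(σ/√n) = 92.7 ± 1.96(23.6/√112) = 92.7 ± 4.37 = (88.33, 97.07)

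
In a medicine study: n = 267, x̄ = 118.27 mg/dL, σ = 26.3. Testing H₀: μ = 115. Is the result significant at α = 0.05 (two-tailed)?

z = (118.27 - 115)/(26.3/√267) = 2.032. Since |z| > 1.96, significant at α = 0.05.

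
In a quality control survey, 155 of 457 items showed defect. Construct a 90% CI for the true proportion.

p̂ = 0.339. CI = p̂ ± z*√(p̂(1-p̂)/n) = (0.303, 0.376)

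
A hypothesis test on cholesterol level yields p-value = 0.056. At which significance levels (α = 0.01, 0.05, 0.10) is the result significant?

p = 0.056. Significant at: α = 0.1.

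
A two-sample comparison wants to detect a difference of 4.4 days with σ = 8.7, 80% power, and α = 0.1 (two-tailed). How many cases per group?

n per group = 2(z_α/2 + z_β)²σ²/d² = 2×(1.645 + 0.84)²×8.7²/4.4² = 48.3 → n = 49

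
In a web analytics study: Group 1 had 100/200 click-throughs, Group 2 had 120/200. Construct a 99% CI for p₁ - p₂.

p̂₁ = 0.5, p̂₂ = 0.6. Difference = -0.1. CI = (-0.228, 0.028)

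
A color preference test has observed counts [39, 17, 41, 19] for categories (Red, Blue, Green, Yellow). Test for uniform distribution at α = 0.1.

Expected = 29 each. χ² = Σ(O-E)²/E = 16.828. df = 3, critical value = 6.251. Reject H₀.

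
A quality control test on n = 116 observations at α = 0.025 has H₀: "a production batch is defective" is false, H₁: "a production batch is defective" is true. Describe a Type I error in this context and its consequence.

Type I error: rejecting H₀ when it is true — concluding that a production batch is defective when in fact it is not. Consequence: scrapping a good batch — wasted material and cost for no reason.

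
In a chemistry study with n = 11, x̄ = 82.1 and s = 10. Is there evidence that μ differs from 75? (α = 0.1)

t = (x̄ - μ₀)/(s/√n) = (82.1 - 75)/(10/√11) = 2.355. df = 10, critical t = ±1.812. Reject H₀.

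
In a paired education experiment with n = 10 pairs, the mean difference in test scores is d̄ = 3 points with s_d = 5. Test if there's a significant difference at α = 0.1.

t = d̄/(s_d/√n) = 3/(5/√10) = 1.897. df = 9, critical t = ±1.833. Reject H₀.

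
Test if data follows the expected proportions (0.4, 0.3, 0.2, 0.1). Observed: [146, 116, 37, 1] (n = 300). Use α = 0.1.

Expected: [120.0, 90.0, 60.0, 30.0]. χ² = 49.994. df = 3, critical = 6.251. Reject H₀.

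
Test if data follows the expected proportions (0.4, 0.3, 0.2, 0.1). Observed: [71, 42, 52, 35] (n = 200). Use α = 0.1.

Expected: [80.0, 60.0, 40.0, 20.0]. χ² = 21.262. df = 3, critical = 6.251. Reject H₀.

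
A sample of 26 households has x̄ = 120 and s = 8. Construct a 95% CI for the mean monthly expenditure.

CI = x̄ ± t*(s/√n) = 120 ± 2.06(8/√26) = (116.77, 123.23)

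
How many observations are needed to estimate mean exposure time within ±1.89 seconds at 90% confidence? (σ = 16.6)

n = (z*σ/E)² = (1.645×16.6/1.89)² = 208.7 → n = 209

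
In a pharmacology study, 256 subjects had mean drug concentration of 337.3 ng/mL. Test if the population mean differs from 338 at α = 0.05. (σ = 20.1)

z = (x̄ - μ₀)/(σ/√n) = (337.3 - 338)/(20.1/√256) = -0.557. Critical value: ±1.96. Since |-0.557| ≤ 1.96, Fail to reject H₀.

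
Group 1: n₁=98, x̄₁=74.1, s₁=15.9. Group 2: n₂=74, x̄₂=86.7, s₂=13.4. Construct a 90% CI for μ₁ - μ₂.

Difference = -12.6. SE = √(15.9²/98 + 13.4²/74) = 2.237. CI = (-16.28, -8.92)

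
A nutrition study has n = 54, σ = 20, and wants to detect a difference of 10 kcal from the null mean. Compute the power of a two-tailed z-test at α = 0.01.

SE = σ/√n = 20/√54 = 2.722. Non-centrality λ = d/SE = 10/2.722 = 3.674. Power ≈ Φ(λ - z_{α/2}) = Φ(3.674 - 2.576) = Φ(1.098) = 0.864.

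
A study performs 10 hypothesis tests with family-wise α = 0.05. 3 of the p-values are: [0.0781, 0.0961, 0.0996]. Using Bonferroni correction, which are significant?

Bonferroni α = 0.05/10 = 0.005. None of the given p-values are significant.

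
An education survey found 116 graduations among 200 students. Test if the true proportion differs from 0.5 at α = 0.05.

p̂ = 0.58, p₀ = 0.5. z = (p̂ - p₀)/√(p₀(1-p₀)/n) = 2.263. Critical: ±1.96. Reject H₀.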